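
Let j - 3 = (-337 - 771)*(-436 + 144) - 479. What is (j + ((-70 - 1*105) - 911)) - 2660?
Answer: 319314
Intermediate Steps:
j = 323060 (j = 3 + ((-337 - 771)*(-436 + 144) - 479) = 3 + (-1108*(-292) - 479) = 3 + (323536 - 479) = 3 + 323057 = 323060)
(j + ((-70 - 1*105) - 911)) - 2660 = (323060 + ((-70 - 1*105) - 911)) - 2660 = (323060 + ((-70 - 105) - 911)) - 2660 = (323060 + (-175 - 911)) - 2660 = (323060 - 1086) - 2660 = 321974 - 2660 = 319314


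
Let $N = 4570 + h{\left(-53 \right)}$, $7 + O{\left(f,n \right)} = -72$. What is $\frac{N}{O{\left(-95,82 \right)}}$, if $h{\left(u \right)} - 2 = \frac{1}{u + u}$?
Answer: $- \frac{484631}{8374} \approx -57.873$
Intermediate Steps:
$h{\left(u \right)} = 2 + \frac{1}{2 u}$ ($h{\left(u \right)} = 2 + \frac{1}{u + u} = 2 + \frac{1}{2 u}$)
$O{\left(f,n \right)} = -79$ ($O{\left(f,n \right)} = -7 - 72 = -79$)
$N = \frac{484631}{106}$ ($N = 4570 + \left(2 + \frac{1}{2 \left(-53\right)}\right) = 4570 + \left(2 + \frac{1}{2} \left(- \frac{1}{53}\right)\right) = 4570 + \left(2 - \frac{1}{106}\right) = 4570 + \frac{211}{106} = \frac{484631}{106} \approx 4572.0$)
$\frac{N}{O{\left(-95,82 \right)}} = \frac{484631}{106 \left(-79\right)} = \frac{484631}{106} \left(- \frac{1}{79}\right) = - \frac{484631}{8374}$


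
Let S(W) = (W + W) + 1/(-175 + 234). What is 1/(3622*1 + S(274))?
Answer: 59/246031 ≈ 0.00023981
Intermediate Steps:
S(W) = 1/59 + 2*W (S(W) = 2*W + 1/59 = 1/59 + 2*W)
1/(3622*1 + S(274)) = 1/(3622*1 + (1/59 + 2*274)) = 1/(3622 + (1/59 + 548)) = 1/(3622 + 32333/59) = 1/(246031/59) = 59/246031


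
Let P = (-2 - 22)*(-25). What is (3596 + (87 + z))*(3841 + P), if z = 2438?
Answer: 27183361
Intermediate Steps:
P = 600 (P = -24*(-25) = 600)
(3596 + (87 + z))*(3841 + P) = (3596 + (87 + 2438))*(3841 + 600) = (3596 + 2525)*4441 = 6121*4441 = 27183361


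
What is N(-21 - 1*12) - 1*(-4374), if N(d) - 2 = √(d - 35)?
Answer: 4376 + 2*I*√17 ≈ 4376.0 + 8.2462*I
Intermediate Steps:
N(d) = 2 + √(-35 + d) (N(d) = 2 + √(d - 35) = 2 + √(-35 + d))
N(-21 - 1*12) - 1*(-4374) = (2 + √(-35 + (-21 - 1*12))) - 1*(-4374) = (2 + √(-35 + (-21 - 12))) + 4374 = (2 + √(-35 - 33)) + 4374 = (2 + √(-68)) + 4374 = (2 + 2*I*√17) + 4374 = 4376 + 2*I*√17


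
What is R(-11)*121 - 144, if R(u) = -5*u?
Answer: 6511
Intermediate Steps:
R(-11)*121 - 144 = -5*(-11)*121 - 144 = 55*121 - 144 = 6655 - 144 = 6511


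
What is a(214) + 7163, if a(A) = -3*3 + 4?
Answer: 7158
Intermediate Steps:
a(A) = -5 (a(A) = -9 + 4 = -5)
a(214) + 7163 = -5 + 7163 = 7158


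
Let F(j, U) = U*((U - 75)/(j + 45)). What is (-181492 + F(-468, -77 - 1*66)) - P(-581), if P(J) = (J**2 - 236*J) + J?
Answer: -277344898/423 ≈ -6.5566e+5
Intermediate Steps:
F(j, U) = U*(-75 + U)/(45 + j) (F(j, U) = U*((-75 + U)/(45 + j)) = U*(-75 + U)/(45 + j))
P(J) = J**2 - 235*J
(-181492 + F(-468, -77 - 1*66)) - P(-581) = (-181492 + (-77 - 1*66)*(-75 + (-77 - 1*66))/(45 - 468)) - (-581)*(-235 - 581) = (-181492 + (-77 - 66)*(-75 + (-77 - 66))/(-423)) - (-581)*(-816) = (-181492 - 143*(-1/423)*(-75 - 143)) - 1*474096 = (-181492 - 143*(-1/423)*(-218)) - 474096 = (-181492 - 31174/423) - 474096 = -76802290/423 - 474096 = -277344898/423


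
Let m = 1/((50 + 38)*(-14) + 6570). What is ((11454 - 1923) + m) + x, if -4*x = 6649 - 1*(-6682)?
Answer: 66172519/10676 ≈ 6198.3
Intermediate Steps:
x = -13331/4 (x = -(6649 - 1*(-6682))/4 = -(6649 + 6682)/4 = -¼*13331 = -13331/4 ≈ -3332.8)
m = 1/5338 (m = 1/(88*(-14) + 6570) = 1/(-1232 + 6570) = 1/5338 ≈ 0.00018734)
((11454 - 1923) + m) + x = ((11454 - 1923) + 1/5338) - 13331/4 = (9531 + 1/5338) - 13331/4 = 50876479/5338 - 13331/4 = 66172519/10676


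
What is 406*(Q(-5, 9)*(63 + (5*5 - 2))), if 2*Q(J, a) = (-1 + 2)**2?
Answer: 17458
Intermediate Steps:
Q(J, a) = 1/2 (Q(J, a) = (-1 + 2)**2/2 = (1/2)*1**2 = (1/2)*1 = 1/2)
406*(Q(-5, 9)*(63 + (5*5 - 2))) = 406*((63 + (5*5 - 2))/2) = 406*((63 + (25 - 2))/2) = 406*((63 + 23)/2) = 406*((1/2)*86) = 406*43 = 17458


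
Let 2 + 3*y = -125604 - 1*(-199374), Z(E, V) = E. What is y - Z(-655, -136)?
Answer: 75733/3 ≈ 25244.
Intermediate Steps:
y = 73768/3 (y = -⅔ + (-125604 - 1*(-199374))/3 = -⅔ + (-125604 + 199374)/3 = -⅔ + (⅓)*73770 = -⅔ + 24590 = 73768/3 ≈ 24589.)
y - Z(-655, -136) = 73768/3 - 1*(-655) = 73768/3 + 655 = 75733/3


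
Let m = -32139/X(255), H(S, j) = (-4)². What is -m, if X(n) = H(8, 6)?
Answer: 32139/16 ≈ 2008.7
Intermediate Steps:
H(S, j) = 16
X(n) = 16
m = -32139/16 ≈ -2008.7
-m = -1*(-32139/16) = 32139/16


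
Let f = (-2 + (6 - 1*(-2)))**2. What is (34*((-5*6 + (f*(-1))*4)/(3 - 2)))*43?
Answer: -254388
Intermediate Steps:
f = 36 (f = (-2 + (6 + 2))**2 = (-2 + 8)**2 = 6**2 = 36)
(34*((-5*6 + (f*(-1))*4)/(3 - 2)))*43 = (34*((-5*6 + (36*(-1))*4)/(3 - 2)))*43 = (34*((-30 - 36*4)/1))*43 = (34*((-30 - 144)*1))*43 = (34*(-174*1))*43 = (34*(-174))*43 = -5916*43 = -254388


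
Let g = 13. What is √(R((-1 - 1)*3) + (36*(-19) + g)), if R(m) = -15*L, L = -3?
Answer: I*√626 ≈ 25.02*I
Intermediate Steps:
R(m) = 45 (R(m) = -15*(-3) = 45)
√(R((-1 - 1)*3) + (36*(-19) + g)) = √(45 + (36*(-19) + 13)) = √(45 + (-684 + 13)) = √(45 - 671) = √(-626) = I*√626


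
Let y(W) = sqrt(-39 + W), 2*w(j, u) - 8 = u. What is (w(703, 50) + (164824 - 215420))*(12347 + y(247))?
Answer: -624350749 - 202268*sqrt(13) ≈ -6.2508e+8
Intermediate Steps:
w(j, u) = 4 + u/2
(w(703, 50) + (164824 - 215420))*(12347 + y(247)) = ((4 + (1/2)*50) + (164824 - 215420))*(12347 + sqrt(-39 + 247)) = ((4 + 25) - 50596)*(12347 + sqrt(208)) = (29 - 50596)*(12347 + 4*sqrt(13)) = -50567*(12347 + 4*sqrt(13)) = -624350749 - 202268*sqrt(13)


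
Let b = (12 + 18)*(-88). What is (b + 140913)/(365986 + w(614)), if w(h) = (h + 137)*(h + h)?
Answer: 138273/1288214 ≈ 0.10734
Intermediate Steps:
b = -2640 (b = 30*(-88) = -2640)
w(h) = 2*h*(137 + h) (w(h) = (137 + h)*(2*h) = 2*h*(137 + h))
(b + 140913)/(365986 + w(614)) = (-2640 + 140913)/(365986 + 2*614*(137 + 614)) = 138273/(365986 + 2*614*751) = 138273/(365986 + 922228) = 138273/1288214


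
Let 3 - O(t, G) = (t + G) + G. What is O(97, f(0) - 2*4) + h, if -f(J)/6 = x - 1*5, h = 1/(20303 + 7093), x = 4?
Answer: -2465639/27396 ≈ -90.000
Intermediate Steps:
h = 1/27396 ≈ 3.6502e-5
f(J) = 6 (f(J) = -6*(4 - 1*5) = -6*(4 - 5) = -6*(-1) = 6)
O(t, G) = 3 - t - 2*G (O(t, G) = 3 - ((t + G) + G) = 3 - ((G + t) + G) = 3 - (t + 2*G) = 3 + (-t - 2*G) = 3 - t - 2*G)
O(97, f(0) - 2*4) + h = (3 - 1*97 - 2*(6 - 2*4)) + 1/27396 = (3 - 97 - 2*(6 - 8)) + 1/27396 = (3 - 97 - 2*(-2)) + 1/27396 = (3 - 97 + 4) + 1/27396 = -90 + 1/27396 = -2465639/27396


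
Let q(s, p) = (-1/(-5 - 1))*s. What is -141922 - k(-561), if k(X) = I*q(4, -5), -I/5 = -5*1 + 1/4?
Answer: -851627/6 ≈ -1.4194e+5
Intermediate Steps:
q(s, p) = s/6 (q(s, p) = (-1/(-6))*s = (-1*(-⅙))*s = s/6)
I = 95/4 (I = -5*(-5*1 + 1/4) = -5*(-5 + ¼) = -5*(-19/4) = 95/4 ≈ 23.750)
k(X) = 95/6 (k(X) = 95*((⅙)*4)/4 = (95/4)*(⅔) = 95/6)
-141922 - k(-561) = -141922 - 1*95/6 = -141922 - 95/6 = -851627/6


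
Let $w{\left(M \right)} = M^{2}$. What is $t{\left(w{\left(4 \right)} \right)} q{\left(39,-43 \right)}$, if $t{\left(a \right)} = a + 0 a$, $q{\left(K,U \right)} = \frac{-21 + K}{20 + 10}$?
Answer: $\frac{48}{5} \approx 9.6$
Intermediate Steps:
$q{\left(K,U \right)} = - \frac{7}{10} + \frac{K}{30}$ ($q{\left(K,U \right)} = \frac{-21 + K}{30} = \left(-21 + K\right) \frac{1}{30} = - \frac{7}{10} + \frac{K}{30}$)
$t{\left(a \right)} = a$ ($t{\left(a \right)} = a + 0 = a$)
$t{\left(w{\left(4 \right)} \right)} q{\left(39,-43 \right)} = 4^{2} \left(- \frac{7}{10} + \frac{1}{30} \cdot 39\right) = 16 \left(- \frac{7}{10} + \frac{13}{10}\right) = 16 \cdot \frac{3}{5} = \frac{48}{5}$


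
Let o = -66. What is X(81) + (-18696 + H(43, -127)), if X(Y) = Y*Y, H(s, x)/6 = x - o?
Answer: -12501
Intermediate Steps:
H(s, x) = 396 + 6*x (H(s, x) = 6*(x - 1*(-66)) = 6*(x + 66) = 6*(66 + x) = 396 + 6*x)
X(Y) = Y²
X(81) + (-18696 + H(43, -127)) = 81² + (-18696 + (396 + 6*(-127))) = 6561 + (-18696 + (396 - 762)) = 6561 + (-18696 - 366) = 6561 - 19062 = -12501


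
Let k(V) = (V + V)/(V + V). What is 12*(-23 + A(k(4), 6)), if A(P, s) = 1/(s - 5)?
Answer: -264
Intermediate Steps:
k(V) = 1 (k(V) = (2*V)/((2*V)) = (2*V)*(1/(2*V)) = 1)
A(P, s) = 1/(-5 + s)
12*(-23 + A(k(4), 6)) = 12*(-23 + 1/(-5 + 6)) = 12*(-23 + 1/1) = 12*(-23 + 1) = 12*(-22) = -264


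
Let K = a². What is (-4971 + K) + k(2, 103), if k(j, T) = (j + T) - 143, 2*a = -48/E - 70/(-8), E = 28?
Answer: -15669415/3136 ≈ -4996.6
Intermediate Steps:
a = 197/56 (a = (-48/28 - 70/(-8))/2 = (-48*1/28 - 70*(-⅛))/2 = (-12/7 + 35/4)/2 = (½)*(197/28) = 197/56 ≈ 3.5179)
k(j, T) = -143 + T + j (k(j, T) = (T + j) - 143 = -143 + T + j)
K = 38809/3136 (K = (197/56)² = 38809/3136 ≈ 12.375)
(-4971 + K) + k(2, 103) = (-4971 + 38809/3136) + (-143 + 103 + 2) = -15550247/3136 - 38 = -15669415/3136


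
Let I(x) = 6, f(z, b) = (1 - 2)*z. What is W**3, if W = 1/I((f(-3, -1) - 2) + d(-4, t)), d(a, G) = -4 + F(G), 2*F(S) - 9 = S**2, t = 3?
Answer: 1/216 ≈ 0.0046296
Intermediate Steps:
f(z, b) = -z
F(S) = 9/2 + S**2/2
d(a, G) = 1/2 + G**2/2 (d(a, G) = -4 + (9/2 + G**2/2) = 1/2 + G**2/2)
W = 1/6 ≈ 0.16667
W**3 = (1/6)**3 = 1/216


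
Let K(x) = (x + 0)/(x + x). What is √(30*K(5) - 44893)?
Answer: I*√44878 ≈ 211.84*I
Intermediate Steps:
K(x) = ½ (K(x) = x/((2*x)) = x*(1/(2*x)) = ½)
√(30*K(5) - 44893) = √(30*(½) - 44893) = √(15 - 44893) = √(-44878) = I*√44878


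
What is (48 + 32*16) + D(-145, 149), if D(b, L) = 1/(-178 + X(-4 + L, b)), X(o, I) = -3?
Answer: 101359/181 ≈ 559.99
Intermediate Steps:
D(b, L) = -1/181 (D(b, L) = 1/(-178 - 3) = 1/(-181) = -1/181)
(48 + 32*16) + D(-145, 149) = (48 + 32*16) - 1/181 = (48 + 512) - 1/181 = 560 - 1/181 = 101359/181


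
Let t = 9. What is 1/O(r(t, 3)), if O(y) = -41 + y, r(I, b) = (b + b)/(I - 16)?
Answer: -7/293 ≈ -0.023891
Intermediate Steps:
r(I, b) = 2*b/(-16 + I) (r(I, b) = (2*b)/(-16 + I) = 2*b/(-16 + I))
1/O(r(t, 3)) = 1/(-41 + 2*3/(-16 + 9)) = 1/(-41 + 2*3/(-7)) = 1/(-41 + 2*3*(-⅐)) = 1/(-41 - 6/7) = 1/(-293/7) = -7/293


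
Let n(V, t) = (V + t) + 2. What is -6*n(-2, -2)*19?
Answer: 228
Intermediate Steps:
n(V, t) = 2 + V + t
-6*n(-2, -2)*19 = -6*(2 - 2 - 2)*19 = -6*(-2)*19 = 12*19 = 228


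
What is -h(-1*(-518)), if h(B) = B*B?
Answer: -268324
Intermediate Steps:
h(B) = B**2
-h(-1*(-518)) = -(-1*(-518))**2 = -1*518**2 = -1*268324 = -268324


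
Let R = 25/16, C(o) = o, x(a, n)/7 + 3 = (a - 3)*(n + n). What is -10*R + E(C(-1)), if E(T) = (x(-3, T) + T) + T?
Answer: 363/8 ≈ 45.375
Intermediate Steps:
x(a, n) = -21 + 14*n*(-3 + a) (x(a, n) = -21 + 7*((a - 3)*(n + n)) = -21 + 7*((-3 + a)*(2*n)) = -21 + 7*(2*n*(-3 + a)) = -21 + 14*n*(-3 + a))
E(T) = -21 - 82*T (E(T) = ((-21 - 42*T + 14*(-3)*T) + T) + T = ((-21 - 42*T - 42*T) + T) + T = ((-21 - 84*T) + T) + T = (-21 - 83*T) + T = -21 - 82*T)
R = 25/16 (R = 25*(1/16) = 25/16 ≈ 1.5625)
-10*R + E(C(-1)) = -10*25/16 + (-21 - 82*(-1)) = -125/8 + (-21 + 82) = -125/8 + 61 = 363/8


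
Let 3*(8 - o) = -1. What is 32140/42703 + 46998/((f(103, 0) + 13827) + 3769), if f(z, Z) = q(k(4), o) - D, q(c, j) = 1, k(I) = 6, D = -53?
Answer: 1287113297/376853975 ≈ 3.4154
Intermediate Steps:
o = 25/3 (o = 8 - ⅓*(-1) = 8 + ⅓ = 25/3 ≈ 8.3333)
f(z, Z) = 54 (f(z, Z) = 1 - 1*(-53) = 1 + 53 = 54)
32140/42703 + 46998/((f(103, 0) + 13827) + 3769) = 32140/42703 + 46998/((54 + 13827) + 3769) = 32140*(1/42703) + 46998/(13881 + 3769) = 32140/42703 + 46998/17650 = 32140/42703 + 46998*(1/17650) = 32140/42703 + 23499/8825 = 1287113297/376853975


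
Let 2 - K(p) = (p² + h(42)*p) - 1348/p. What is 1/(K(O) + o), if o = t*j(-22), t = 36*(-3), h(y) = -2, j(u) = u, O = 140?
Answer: -35/592633 ≈ -5.9058e-5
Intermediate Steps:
t = -108
K(p) = 2 - p² + 2*p + 1348/p (K(p) = 2 - ((p² - 2*p) - 1348/p) = 2 - (p² - 1348/p - 2*p) = 2 + (-p² + 2*p + 1348/p) = 2 - p² + 2*p + 1348/p)
o = 2376 (o = -108*(-22) = 2376)
1/(K(O) + o) = 1/((2 - 1*140² + 2*140 + 1348/140) + 2376) = 1/((2 - 1*19600 + 280 + 1348*(1/140)) + 2376) = 1/((2 - 19600 + 280 + 337/35) + 2376) = 1/(-675793/35 + 2376) = 1/(-592633/35) = -35/592633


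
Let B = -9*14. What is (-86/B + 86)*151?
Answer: 824611/63 ≈ 13089.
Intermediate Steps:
B = -126
(-86/B + 86)*151 = (-86/(-126) + 86)*151 = (-86*(-1/126) + 86)*151 = (43/63 + 86)*151 = (5461/63)*151 = 824611/63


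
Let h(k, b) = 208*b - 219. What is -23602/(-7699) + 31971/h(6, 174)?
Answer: 365059825/92318709 ≈ 3.9543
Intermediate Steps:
h(k, b) = -219 + 208*b
-23602/(-7699) + 31971/h(6, 174) = -23602/(-7699) + 31971/(-219 + 208*174) = -23602*(-1/7699) + 31971/(-219 + 36192) = 23602/7699 + 31971/35973 = 23602/7699 + 31971*(1/35973) = 23602/7699 + 10657/11991 = 365059825/92318709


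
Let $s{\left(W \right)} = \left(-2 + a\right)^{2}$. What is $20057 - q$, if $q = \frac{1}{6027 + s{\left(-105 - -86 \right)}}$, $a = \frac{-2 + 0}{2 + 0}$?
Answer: $\frac{121064051}{6036} \approx 20057.0$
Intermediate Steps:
$a = -1$ ($a = - \frac{2}{2} = \left(-2\right) \frac{1}{2} = -1$)
$s{\left(W \right)} = 9$ ($s{\left(W \right)} = \left(-2 - 1\right)^{2} = \left(-3\right)^{2} = 9$)
$q = \frac{1}{6036}$ ($q = \frac{1}{6027 + 9} = \frac{1}{6036} \approx 0.00016567$)
$20057 - q = 20057 - \frac{1}{6036} = \frac{121064051}{6036}$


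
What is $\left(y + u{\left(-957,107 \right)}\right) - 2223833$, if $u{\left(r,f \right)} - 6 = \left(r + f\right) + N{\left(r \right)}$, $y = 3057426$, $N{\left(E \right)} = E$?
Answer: $831792$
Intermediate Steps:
$u{\left(r,f \right)} = 6 + f + 2 r$ ($u{\left(r,f \right)} = 6 + \left(\left(r + f\right) + r\right) = 6 + \left(\left(f + r\right) + r\right) = 6 + \left(f + 2 r\right) = 6 + f + 2 r$)
$\left(y + u{\left(-957,107 \right)}\right) - 2223833 = \left(3057426 + \left(6 + 107 + 2 \left(-957\right)\right)\right) - 2223833 = \left(3057426 + \left(6 + 107 - 1914\right)\right) - 2223833 = \left(3057426 - 1801\right) - 2223833 = 3055625 - 2223833 = 831792$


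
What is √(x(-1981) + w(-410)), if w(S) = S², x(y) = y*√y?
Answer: √(168100 - 1981*I*√1981) ≈ 423.04 - 104.21*I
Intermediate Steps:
x(y) = y^(3/2)
√(x(-1981) + w(-410)) = √((-1981)^(3/2) + (-410)²) = √(-1981*I*√1981 + 168100) = √(168100 - 1981*I*√1981)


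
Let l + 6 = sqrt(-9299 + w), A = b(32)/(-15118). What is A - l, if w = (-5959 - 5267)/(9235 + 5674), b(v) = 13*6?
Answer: 45315/7559 - I*sqrt(2067133103453)/14909 ≈ 5.9948 - 96.435*I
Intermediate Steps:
b(v) = 78
w = -11226/14909 ≈ -0.75297
A = -39/7559 (A = 78/(-15118) = 78*(-1/15118) = -39/7559 ≈ -0.0051594)
l = -6 + I*sqrt(2067133103453)/14909 (l = -6 + sqrt(-9299 - 11226/14909) = -6 + sqrt(-138650017/14909) = -6 + I*sqrt(2067133103453)/14909 ≈ -6.0 + 96.435*I)
A - l = -39/7559 - (-6 + I*sqrt(2067133103453)/14909) = -39/7559 + (6 - I*sqrt(2067133103453)/14909) = 45315/7559 - I*sqrt(2067133103453)/14909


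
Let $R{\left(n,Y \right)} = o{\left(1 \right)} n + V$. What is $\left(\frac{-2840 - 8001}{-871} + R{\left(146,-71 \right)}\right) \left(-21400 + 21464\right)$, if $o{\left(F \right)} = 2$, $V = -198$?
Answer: $\frac{5933760}{871} \approx 6812.6$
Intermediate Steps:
$R{\left(n,Y \right)} = -198 + 2 n$ ($R{\left(n,Y \right)} = 2 n - 198 = -198 + 2 n$)
$\left(\frac{-2840 - 8001}{-871} + R{\left(146,-71 \right)}\right) \left(-21400 + 21464\right) = \left(\frac{-2840 - 8001}{-871} + \left(-198 + 2 \cdot 146\right)\right) \left(-21400 + 21464\right) = \left(\left(-10841\right) \left(- \frac{1}{871}\right) + \left(-198 + 292\right)\right) 64 = \left(\frac{10841}{871} + 94\right) 64 = \frac{92715}{871} \cdot 64 = \frac{5933760}{871}$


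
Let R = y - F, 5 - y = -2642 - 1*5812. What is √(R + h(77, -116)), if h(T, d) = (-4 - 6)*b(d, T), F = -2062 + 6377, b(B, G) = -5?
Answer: 3*√466 ≈ 64.761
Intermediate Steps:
y = 8459 (y = 5 - (-2642 - 1*5812) = 5 - (-2642 - 5812) = 5 - 1*(-8454) = 5 + 8454 = 8459)
F = 4315
h(T, d) = 50 (h(T, d) = (-4 - 6)*(-5) = -10*(-5) = 50)
R = 4144 (R = 8459 - 1*4315 = 8459 - 4315 = 4144)
√(R + h(77, -116)) = √(4144 + 50) = √4194 = 3*√466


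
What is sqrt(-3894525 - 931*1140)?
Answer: I*sqrt(4955865) ≈ 2226.2*I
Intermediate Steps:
sqrt(-3894525 - 931*1140) = sqrt(-3894525 - 1061340) = sqrt(-4955865) = I*sqrt(4955865)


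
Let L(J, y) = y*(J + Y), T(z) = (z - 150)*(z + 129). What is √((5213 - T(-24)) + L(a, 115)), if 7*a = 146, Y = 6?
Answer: √1302007/7 ≈ 163.01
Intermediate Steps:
T(z) = (-150 + z)*(129 + z)
a = 146/7 (a = (⅐)*146 = 146/7 ≈ 20.857)
L(J, y) = y*(6 + J) (L(J, y) = y*(J + 6) = y*(6 + J))
√((5213 - T(-24)) + L(a, 115)) = √((5213 - (-19350 + (-24)² - 21*(-24))) + 115*(6 + 146/7)) = √((5213 - (-19350 + 576 + 504)) + 115*(188/7)) = √((5213 - 1*(-18270)) + 21620/7) = √((5213 + 18270) + 21620/7) = √(23483 + 21620/7) = √(186001/7) = √1302007/7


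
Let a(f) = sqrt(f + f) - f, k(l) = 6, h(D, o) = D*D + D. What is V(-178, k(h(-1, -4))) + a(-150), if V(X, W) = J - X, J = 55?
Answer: 383 + 10*I*sqrt(3) ≈ 383.0 + 17.32*I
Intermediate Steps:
h(D, o) = D + D**2 (h(D, o) = D**2 + D = D + D**2)
V(X, W) = 55 - X
a(f) = -f + sqrt(2)*sqrt(f) (a(f) = sqrt(2*f) - f = sqrt(2)*sqrt(f) - f = -f + sqrt(2)*sqrt(f))
V(-178, k(h(-1, -4))) + a(-150) = (55 - 1*(-178)) + (-1*(-150) + sqrt(2)*sqrt(-150)) = (55 + 178) + (150 + sqrt(2)*(5*I*sqrt(6))) = 233 + (150 + 10*I*sqrt(3)) = 383 + 10*I*sqrt(3)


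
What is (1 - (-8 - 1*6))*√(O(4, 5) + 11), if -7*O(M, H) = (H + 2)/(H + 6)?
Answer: 30*√330/11 ≈ 49.543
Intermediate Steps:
O(M, H) = -(2 + H)/(7*(6 + H)) (O(M, H) = -(H + 2)/(7*(H + 6)) = -(2 + H)/(7*(6 + H)))
(1 - (-8 - 1*6))*√(O(4, 5) + 11) = (1 - (-8 - 1*6))*√((-2 - 1*5)/(7*(6 + 5)) + 11) = (1 - (-8 - 6))*√((⅐)*(-2 - 5)/11 + 11) = (1 - 1*(-14))*√((⅐)*(1/11)*(-7) + 11) = (1 + 14)*√(-1/11 + 11) = 15*√(120/11) = 15*(2*√330/11) = 30*√330/11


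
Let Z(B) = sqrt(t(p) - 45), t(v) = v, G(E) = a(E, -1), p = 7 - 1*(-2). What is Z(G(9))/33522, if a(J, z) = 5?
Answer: I/5587 ≈ 0.00017899*I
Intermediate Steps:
p = 9 (p = 7 + 2 = 9)
G(E) = 5
Z(B) = 6*I (Z(B) = sqrt(9 - 45) = sqrt(-36) = 6*I)
Z(G(9))/33522 = (6*I)/33522 = (6*I)*(1/33522) = I/5587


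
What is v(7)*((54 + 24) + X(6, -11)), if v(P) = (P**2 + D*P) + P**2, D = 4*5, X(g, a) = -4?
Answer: 17612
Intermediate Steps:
D = 20
v(P) = 2*P**2 + 20*P (v(P) = (P**2 + 20*P) + P**2 = 2*P**2 + 20*P)
v(7)*((54 + 24) + X(6, -11)) = (2*7*(10 + 7))*((54 + 24) - 4) = (2*7*17)*(78 - 4) = 238*74 = 17612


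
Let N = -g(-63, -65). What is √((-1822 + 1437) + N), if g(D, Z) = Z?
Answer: 8*I*√5 ≈ 17.889*I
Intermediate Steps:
N = 65 (N = -1*(-65) = 65)
√((-1822 + 1437) + N) = √((-1822 + 1437) + 65) = √(-385 + 65) = √(-320) = 8*I*√5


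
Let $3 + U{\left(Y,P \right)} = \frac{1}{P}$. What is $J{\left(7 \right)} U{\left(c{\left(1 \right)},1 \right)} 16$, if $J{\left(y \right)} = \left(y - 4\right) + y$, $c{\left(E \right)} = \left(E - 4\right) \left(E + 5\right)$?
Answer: $-320$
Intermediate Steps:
$c{\left(E \right)} = \left(-4 + E\right) \left(5 + E\right)$
$U{\left(Y,P \right)} = -3 + \frac{1}{P}$
$J{\left(y \right)} = -4 + 2 y$ ($J{\left(y \right)} = \left(-4 + y\right) + y = -4 + 2 y$)
$J{\left(7 \right)} U{\left(c{\left(1 \right)},1 \right)} 16 = \left(-4 + 2 \cdot 7\right) \left(-3 + 1^{-1}\right) 16 = \left(-4 + 14\right) \left(-3 + 1\right) 16 = 10 \left(-2\right) 16 = \left(-20\right) 16 = -320$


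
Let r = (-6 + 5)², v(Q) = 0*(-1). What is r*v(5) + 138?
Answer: 138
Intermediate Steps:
v(Q) = 0
r = 1 (r = (-1)² = 1)
r*v(5) + 138 = 1*0 + 138 = 0 + 138 = 138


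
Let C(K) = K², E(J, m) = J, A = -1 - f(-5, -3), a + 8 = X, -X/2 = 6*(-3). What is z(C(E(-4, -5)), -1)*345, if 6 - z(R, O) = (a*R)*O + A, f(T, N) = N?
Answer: 155940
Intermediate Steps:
X = 36 (X = -12*(-3) = -2*(-18) = 36)
a = 28 (a = -8 + 36 = 28)
A = 2 (A = -1 - 1*(-3) = -1 + 3 = 2)
z(R, O) = 4 - 28*O*R (z(R, O) = 6 - ((28*R)*O + 2) = 6 - (28*O*R + 2) = 6 - (2 + 28*O*R) = 6 + (-2 - 28*O*R) = 4 - 28*O*R)
z(C(E(-4, -5)), -1)*345 = (4 - 28*(-1)*(-4)²)*345 = (4 - 28*(-1)*16)*345 = (4 + 448)*345 = 452*345 = 155940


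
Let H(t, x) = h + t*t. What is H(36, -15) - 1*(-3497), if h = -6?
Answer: 4787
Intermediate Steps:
H(t, x) = -6 + t² (H(t, x) = -6 + t*t = -6 + t²)
H(36, -15) - 1*(-3497) = (-6 + 36²) - 1*(-3497) = (-6 + 1296) + 3497 = 1290 + 3497 = 4787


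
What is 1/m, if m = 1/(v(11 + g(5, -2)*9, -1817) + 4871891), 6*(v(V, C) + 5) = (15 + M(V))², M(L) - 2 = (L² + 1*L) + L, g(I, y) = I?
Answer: 39891541/6 ≈ 6.6486e+6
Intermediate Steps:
M(L) = 2 + L² + 2*L (M(L) = 2 + ((L² + 1*L) + L) = 2 + ((L² + L) + L) = 2 + ((L + L²) + L) = 2 + (L² + 2*L) = 2 + L² + 2*L)
v(V, C) = -5 + (17 + V² + 2*V)²/6 (v(V, C) = -5 + (15 + (2 + V² + 2*V))²/6 = -5 + (17 + V² + 2*V)²/6)
m = 6/39891541 (m = 1/((-5 + (17 + (11 + 5*9)² + 2*(11 + 5*9))²/6) + 4871891) = 1/((-5 + (17 + (11 + 45)² + 2*(11 + 45))²/6) + 4871891) = 1/((-5 + (17 + 56² + 2*56)²/6) + 4871891) = 1/((-5 + (17 + 3136 + 112)²/6) + 4871891) = 1/((-5 + (⅙)*3265²) + 4871891) = 1/((-5 + (⅙)*10660225) + 4871891) = 1/((-5 + 10660225/6) + 4871891) = 1/(10660195/6 + 4871891) = 1/(39891541/6) = 6/39891541 ≈ 1.5041e-7)
1/m = 1/(6/39891541) = 39891541/6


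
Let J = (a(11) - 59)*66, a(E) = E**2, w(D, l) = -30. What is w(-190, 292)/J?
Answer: -5/682 ≈ -0.0073314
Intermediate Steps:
J = 4092 (J = (11**2 - 59)*66 = (121 - 59)*66 = 62*66 = 4092)
w(-190, 292)/J = -30/4092 = -30*1/4092 = -5/682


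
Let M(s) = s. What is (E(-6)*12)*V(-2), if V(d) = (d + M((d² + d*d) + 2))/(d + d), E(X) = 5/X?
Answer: 20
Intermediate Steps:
V(d) = (2 + d + 2*d²)/(2*d) (V(d) = (d + ((d² + d*d) + 2))/(d + d) = (d + ((d² + d²) + 2))/((2*d)) = (d + (2*d² + 2))*(1/(2*d)) = (d + (2 + 2*d²))*(1/(2*d)) = (2 + d + 2*d²)*(1/(2*d)) = (2 + d + 2*d²)/(2*d))
(E(-6)*12)*V(-2) = ((5/(-6))*12)*(½ - 2 + 1/(-2)) = ((5*(-⅙))*12)*(½ - 2 - ½) = -⅚*12*(-2) = -10*(-2) = 20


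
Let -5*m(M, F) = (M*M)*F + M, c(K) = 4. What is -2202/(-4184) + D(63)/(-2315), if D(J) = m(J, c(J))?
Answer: 46088463/24214900 ≈ 1.9033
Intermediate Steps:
m(M, F) = -M/5 - F*M**2/5 (m(M, F) = -((M*M)*F + M)/5 = -(M**2*F + M)/5 = -(F*M**2 + M)/5 = -(M + F*M**2)/5 = -M/5 - F*M**2/5)
D(J) = -J*(1 + 4*J)/5
-2202/(-4184) + D(63)/(-2315) = -2202/(-4184) - 1/5*63*(1 + 4*63)/(-2315) = -2202*(-1/4184) - 1/5*63*(1 + 252)*(-1/2315) = 1101/2092 - 1/5*63*253*(-1/2315) = 1101/2092 - 15939/5*(-1/2315) = 1101/2092 + 15939/11575 = 46088463/24214900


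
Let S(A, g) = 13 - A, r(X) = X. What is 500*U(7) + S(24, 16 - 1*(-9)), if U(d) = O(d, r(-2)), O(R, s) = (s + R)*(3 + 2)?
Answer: 12489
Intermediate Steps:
O(R, s) = 5*R + 5*s (O(R, s) = (R + s)*5 = 5*R + 5*s)
U(d) = -10 + 5*d (U(d) = 5*d + 5*(-2) = 5*d - 10 = -10 + 5*d)
500*U(7) + S(24, 16 - 1*(-9)) = 500*(-10 + 5*7) + (13 - 1*24) = 500*(-10 + 35) + (13 - 24) = 500*25 - 11 = 12500 - 11 = 12489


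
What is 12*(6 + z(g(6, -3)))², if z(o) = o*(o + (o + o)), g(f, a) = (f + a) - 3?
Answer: 432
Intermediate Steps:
g(f, a) = -3 + a + f (g(f, a) = (a + f) - 3 = -3 + a + f)
z(o) = 3*o² (z(o) = o*(o + 2*o) = o*(3*o) = 3*o²)
12*(6 + z(g(6, -3)))² = 12*(6 + 3*(-3 - 3 + 6)²)² = 12*(6 + 3*0²)² = 12*(6 + 3*0)² = 12*(6 + 0)² = 12*6² = 12*36 = 432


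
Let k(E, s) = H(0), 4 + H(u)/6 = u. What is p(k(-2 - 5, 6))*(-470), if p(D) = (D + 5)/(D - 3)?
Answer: -8930/27 ≈ -330.74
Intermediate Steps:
H(u) = -24 + 6*u
k(E, s) = -24 (k(E, s) = -24 + 6*0 = -24 + 0 = -24)
p(D) = (5 + D)/(-3 + D)
p(k(-2 - 5, 6))*(-470) = ((5 - 24)/(-3 - 24))*(-470) = (-19/(-27))*(-470) = -1/27*(-19)*(-470) = (19/27)*(-470) = -8930/27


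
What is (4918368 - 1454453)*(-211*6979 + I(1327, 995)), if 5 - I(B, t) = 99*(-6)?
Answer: -5098778962550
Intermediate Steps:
I(B, t) = 599 (I(B, t) = 5 - 99*(-6) = 5 - 1*(-594) = 5 + 594 = 599)
(4918368 - 1454453)*(-211*6979 + I(1327, 995)) = (4918368 - 1454453)*(-211*6979 + 599) = 3463915*(-1472569 + 599) = 3463915*(-1471970) = -5098778962550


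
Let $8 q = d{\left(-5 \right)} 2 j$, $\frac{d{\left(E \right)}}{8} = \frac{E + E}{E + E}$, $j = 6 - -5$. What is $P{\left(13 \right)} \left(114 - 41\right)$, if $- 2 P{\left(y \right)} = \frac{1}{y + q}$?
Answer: $- \frac{73}{70} \approx -1.0429$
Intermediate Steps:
$j = 11$ ($j = 6 + 5 = 11$)
$d{\left(E \right)} = 8$ ($d{\left(E \right)} = 8 \frac{E + E}{E + E} = 8 \frac{2 E}{2 E} = 8 \cdot 2 E \frac{1}{2 E} = 8 \cdot 1 = 8$)
$q = 22$ ($q = \frac{8 \cdot 2 \cdot 11}{8} = \frac{16 \cdot 11}{8} = \frac{1}{8} \cdot 176 = 22$)
$P{\left(y \right)} = - \frac{1}{2 \left(22 + y\right)}$ ($P{\left(y \right)} = - \frac{1}{2 \left(y + 22\right)} = - \frac{1}{2 \left(22 + y\right)}$)
$P{\left(13 \right)} \left(114 - 41\right) = - \frac{1}{44 + 2 \cdot 13} \left(114 - 41\right) = - \frac{1}{44 + 26} \cdot 73 = - \frac{1}{70} \cdot 73 = \left(-1\right) \frac{1}{70} \cdot 73 = \left(- \frac{1}{70}\right) 73 = - \frac{73}{70}$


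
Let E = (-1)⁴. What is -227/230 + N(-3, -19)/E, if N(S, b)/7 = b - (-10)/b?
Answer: -601623/4370 ≈ -137.67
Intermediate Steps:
N(S, b) = 7*b + 70/b (N(S, b) = 7*(b - (-10)/b) = 7*(b + 10/b) = 7*b + 70/b)
E = 1
-227/230 + N(-3, -19)/E = -227/230 + (7*(-19) + 70/(-19))/1 = -227*1/230 + (-133 + 70*(-1/19))*1 = -227/230 + (-133 - 70/19)*1 = -227/230 - 2597/19*1 = -227/230 - 2597/19 = -601623/4370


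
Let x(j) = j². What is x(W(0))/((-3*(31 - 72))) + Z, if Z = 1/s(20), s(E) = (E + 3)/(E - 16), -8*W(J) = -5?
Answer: 32063/181056 ≈ 0.17709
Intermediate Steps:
W(J) = 5/8 (W(J) = -⅛*(-5) = 5/8)
s(E) = (3 + E)/(-16 + E)
Z = 4/23 (Z = 1/((3 + 20)/(-16 + 20)) = 1/(23/4) = 4/23 ≈ 0.17391)
x(W(0))/((-3*(31 - 72))) + Z = (5/8)²/((-3*(31 - 72))) + 4/23 = (25/64)/(-3*(-41)) + 4/23 = (25/64)/123 + 4/23 = (1/123)*(25/64) + 4/23 = 25/7872 + 4/23 = 32063/181056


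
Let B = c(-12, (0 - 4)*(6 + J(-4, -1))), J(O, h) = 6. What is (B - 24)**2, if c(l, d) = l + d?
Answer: 7056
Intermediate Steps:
c(l, d) = d + l
B = -60 (B = (0 - 4)*(6 + 6) - 12 = -4*12 - 12 = -48 - 12 = -60)
(B - 24)**2 = (-60 - 24)**2 = (-84)**2 = 7056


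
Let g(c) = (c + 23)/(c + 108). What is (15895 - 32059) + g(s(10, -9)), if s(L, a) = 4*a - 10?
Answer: -1002191/62 ≈ -16164.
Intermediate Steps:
s(L, a) = -10 + 4*a
g(c) = (23 + c)/(108 + c)
(15895 - 32059) + g(s(10, -9)) = (15895 - 32059) + (23 + (-10 + 4*(-9)))/(108 + (-10 + 4*(-9))) = -16164 + (23 + (-10 - 36))/(108 + (-10 - 36)) = -16164 + (23 - 46)/(108 - 46) = -16164 - 23/62 = -1002191/62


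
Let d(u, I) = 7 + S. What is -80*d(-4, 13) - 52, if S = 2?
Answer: -772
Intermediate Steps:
d(u, I) = 9 (d(u, I) = 7 + 2 = 9)
-80*d(-4, 13) - 52 = -80*9 - 52 = -720 - 52 = -772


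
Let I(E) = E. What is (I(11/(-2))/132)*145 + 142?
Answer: 3263/24 ≈ 135.96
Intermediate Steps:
(I(11/(-2))/132)*145 + 142 = ((11/(-2))/132)*145 + 142 = ((11*(-1/2))*(1/132))*145 + 142 = -11/2*1/132*145 + 142 = -1/24*145 + 142 = -145/24 + 142 = 3263/24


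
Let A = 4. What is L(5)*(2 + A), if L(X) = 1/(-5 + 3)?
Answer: -3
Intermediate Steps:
L(X) = -½ (L(X) = 1/(-2) = -½)
L(5)*(2 + A) = -(2 + 4)/2 = -½*6 = -3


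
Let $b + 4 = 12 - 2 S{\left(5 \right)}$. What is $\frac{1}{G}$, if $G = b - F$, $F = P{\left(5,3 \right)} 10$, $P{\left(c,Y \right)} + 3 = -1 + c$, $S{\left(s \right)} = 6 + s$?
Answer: $- \frac{1}{24} \approx -0.041667$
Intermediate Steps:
$P{\left(c,Y \right)} = -4 + c$ ($P{\left(c,Y \right)} = -3 + \left(-1 + c\right) = -4 + c$)
$F = 10$ ($F = \left(-4 + 5\right) 10 = 1 \cdot 10 = 10$)
$b = -14$ ($b = -4 + \left(12 - 2 \left(6 + 5\right)\right) = -4 + \left(12 - 22\right) = -4 - 10 = -14$)
$G = -24$ ($G = -14 - 10 = -24$)
$\frac{1}{G} = \frac{1}{-24} = - \frac{1}{24}$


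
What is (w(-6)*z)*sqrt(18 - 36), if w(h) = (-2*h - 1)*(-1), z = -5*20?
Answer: 3300*I*sqrt(2) ≈ 4666.9*I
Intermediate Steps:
z = -100
w(h) = 1 + 2*h (w(h) = (-1 - 2*h)*(-1) = 1 + 2*h)
(w(-6)*z)*sqrt(18 - 36) = ((1 + 2*(-6))*(-100))*sqrt(18 - 36) = ((1 - 12)*(-100))*sqrt(-18) = (-11*(-100))*(3*I*sqrt(2)) = 1100*(3*I*sqrt(2)) = 3300*I*sqrt(2)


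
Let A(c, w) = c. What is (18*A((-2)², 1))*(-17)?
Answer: -1224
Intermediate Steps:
(18*A((-2)², 1))*(-17) = (18*(-2)²)*(-17) = (18*4)*(-17) = 72*(-17) = -1224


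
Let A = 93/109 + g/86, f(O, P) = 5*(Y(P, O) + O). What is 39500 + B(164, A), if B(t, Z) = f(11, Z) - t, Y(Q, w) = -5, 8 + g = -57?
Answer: 39366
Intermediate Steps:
g = -65 (g = -8 - 57 = -65)
f(O, P) = -25 + 5*O (f(O, P) = 5*(-5 + O) = -25 + 5*O)
A = 913/9374 (A = 93/109 - 65/86 = 913/9374 ≈ 0.097397)
B(t, Z) = 30 - t (B(t, Z) = (-25 + 5*11) - t = (-25 + 55) - t = 30 - t)
39500 + B(164, A) = 39500 + (30 - 1*164) = 39500 + (30 - 164) = 39500 - 134 = 39366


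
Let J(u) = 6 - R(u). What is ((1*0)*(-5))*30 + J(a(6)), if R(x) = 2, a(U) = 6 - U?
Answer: 4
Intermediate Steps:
J(u) = 4 (J(u) = 6 - 1*2 = 6 - 2 = 4)
((1*0)*(-5))*30 + J(a(6)) = ((1*0)*(-5))*30 + 4 = (0*(-5))*30 + 4 = 0*30 + 4 = 0 + 4 = 4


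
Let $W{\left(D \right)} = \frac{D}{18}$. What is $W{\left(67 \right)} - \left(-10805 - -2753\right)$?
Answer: $\frac{145003}{18} \approx 8055.7$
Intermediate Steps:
$W{\left(D \right)} = \frac{D}{18}$ ($W{\left(D \right)} = D \frac{1}{18} = \frac{D}{18}$)
$W{\left(67 \right)} - \left(-10805 - -2753\right) = \frac{1}{18} \cdot 67 - \left(-10805 - -2753\right) = \frac{67}{18} - \left(-10805 + 2753\right) = \frac{67}{18} - -8052 = \frac{67}{18} + 8052 = \frac{145003}{18}$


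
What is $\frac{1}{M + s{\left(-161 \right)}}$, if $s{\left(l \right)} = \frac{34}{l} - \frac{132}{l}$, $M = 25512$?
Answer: $\frac{23}{586790} \approx 3.9196 \cdot 10^{-5}$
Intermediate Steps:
$s{\left(l \right)} = - \frac{98}{l}$
$\frac{1}{M + s{\left(-161 \right)}} = \frac{1}{25512 - \frac{98}{-161}} = \frac{1}{25512 - - \frac{14}{23}} = \frac{1}{25512 + \frac{14}{23}} = \frac{1}{\frac{586790}{23}} = \frac{23}{586790}$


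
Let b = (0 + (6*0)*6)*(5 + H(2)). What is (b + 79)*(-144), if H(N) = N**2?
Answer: -11376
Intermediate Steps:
b = 0 (b = (0 + (6*0)*6)*(5 + 2**2) = (0 + 0*6)*(5 + 4) = (0 + 0)*9 = 0*9 = 0)
(b + 79)*(-144) = (0 + 79)*(-144) = 79*(-144) = -11376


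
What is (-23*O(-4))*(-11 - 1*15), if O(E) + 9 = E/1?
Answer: -7774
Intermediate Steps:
O(E) = -9 + E (O(E) = -9 + E/1 = -9 + E*1 = -9 + E)
(-23*O(-4))*(-11 - 1*15) = (-23*(-9 - 4))*(-11 - 1*15) = (-23*(-13))*(-11 - 15) = 299*(-26) = -7774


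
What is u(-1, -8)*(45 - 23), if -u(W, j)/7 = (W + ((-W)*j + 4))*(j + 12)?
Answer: 3080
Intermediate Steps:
u(W, j) = -7*(12 + j)*(4 + W - W*j) (u(W, j) = -7*(W + ((-W)*j + 4))*(j + 12) = -7*(W + (-W*j + 4))*(12 + j) = -7*(W + (4 - W*j))*(12 + j) = -7*(4 + W - W*j)*(12 + j) = -7*(12 + j)*(4 + W - W*j))
u(-1, -8)*(45 - 23) = (-336 - 84*(-1) - 28*(-8) + 7*(-1)*(-8)² + 77*(-1)*(-8))*(45 - 23) = (-336 + 84 + 224 + 7*(-1)*64 + 616)*22 = (-336 + 84 + 224 - 448 + 616)*22 = 140*22 = 3080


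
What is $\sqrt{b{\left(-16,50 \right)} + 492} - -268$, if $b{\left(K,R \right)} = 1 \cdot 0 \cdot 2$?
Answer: $268 + 2 \sqrt{123} \approx 290.18$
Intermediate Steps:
$b{\left(K,R \right)} = 0$ ($b{\left(K,R \right)} = 0 \cdot 2 = 0$)
$\sqrt{b{\left(-16,50 \right)} + 492} - -268 = \sqrt{0 + 492} - -268 = \sqrt{492} + 268 = 2 \sqrt{123} + 268 = 268 + 2 \sqrt{123}$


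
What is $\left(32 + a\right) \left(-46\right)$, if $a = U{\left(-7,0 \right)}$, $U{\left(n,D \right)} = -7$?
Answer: $-1150$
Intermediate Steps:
$a = -7$
$\left(32 + a\right) \left(-46\right) = \left(32 - 7\right) \left(-46\right) = 25 \left(-46\right) = -1150$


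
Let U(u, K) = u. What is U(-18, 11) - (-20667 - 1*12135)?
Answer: 32784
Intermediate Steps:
U(-18, 11) - (-20667 - 1*12135) = -18 - (-20667 - 1*12135) = -18 - (-20667 - 12135) = -18 - 1*(-32802) = -18 + 32802 = 32784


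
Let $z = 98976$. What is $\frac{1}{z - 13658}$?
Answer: $\frac{1}{85318} \approx 1.1721 \cdot 10^{-5}$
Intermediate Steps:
$\frac{1}{z - 13658} = \frac{1}{98976 - 13658} = \frac{1}{85318}$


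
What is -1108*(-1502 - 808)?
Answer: 2559480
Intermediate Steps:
-1108*(-1502 - 808) = -1108*(-2310) = 2559480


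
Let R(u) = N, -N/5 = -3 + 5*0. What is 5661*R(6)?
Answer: 84915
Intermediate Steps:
N = 15 (N = -5*(-3 + 5*0) = -5*(-3 + 0) = -5*(-3) = 15)
R(u) = 15
5661*R(6) = 5661*15 = 84915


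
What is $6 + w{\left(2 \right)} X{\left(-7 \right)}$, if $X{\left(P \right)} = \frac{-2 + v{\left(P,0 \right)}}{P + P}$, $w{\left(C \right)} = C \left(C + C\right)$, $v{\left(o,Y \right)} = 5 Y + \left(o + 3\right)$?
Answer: $\frac{66}{7} \approx 9.4286$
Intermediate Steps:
$v{\left(o,Y \right)} = 3 + o + 5 Y$ ($v{\left(o,Y \right)} = 5 Y + \left(3 + o\right) = 3 + o + 5 Y$)
$w{\left(C \right)} = 2 C^{2}$ ($w{\left(C \right)} = C 2 C = 2 C^{2}$)
$X{\left(P \right)} = \frac{1 + P}{2 P}$ ($X{\left(P \right)} = \frac{-2 + \left(3 + P + 5 \cdot 0\right)}{P + P} = \frac{-2 + \left(3 + P + 0\right)}{2 P} = \left(-2 + \left(3 + P\right)\right) \frac{1}{2 P} = \left(1 + P\right) \frac{1}{2 P} = \frac{1 + P}{2 P}$)
$6 + w{\left(2 \right)} X{\left(-7 \right)} = 6 + 2 \cdot 2^{2} \frac{1 - 7}{2 \left(-7\right)} = 6 + 2 \cdot 4 \cdot \frac{1}{2} \left(- \frac{1}{7}\right) \left(-6\right) = 6 + 8 \cdot \frac{3}{7} = 6 + \frac{24}{7} = \frac{66}{7}$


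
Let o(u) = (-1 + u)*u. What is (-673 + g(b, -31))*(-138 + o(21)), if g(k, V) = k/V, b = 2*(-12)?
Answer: -5876598/31 ≈ -1.8957e+5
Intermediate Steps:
b = -24
o(u) = u*(-1 + u)
(-673 + g(b, -31))*(-138 + o(21)) = (-673 - 24/(-31))*(-138 + 21*(-1 + 21)) = (-673 - 24*(-1/31))*(-138 + 21*20) = (-673 + 24/31)*(-138 + 420) = -20839/31*282 = -5876598/31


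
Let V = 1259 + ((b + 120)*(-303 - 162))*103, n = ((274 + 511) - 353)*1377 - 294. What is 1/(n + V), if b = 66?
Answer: -1/8312641 ≈ -1.2030e-7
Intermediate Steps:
n = 594570 (n = (785 - 353)*1377 - 294 = 432*1377 - 294 = 594864 - 294 = 594570)
V = -8907211 (V = 1259 + ((66 + 120)*(-303 - 162))*103 = 1259 + (186*(-465))*103 = 1259 - 86490*103 = 1259 - 8908470 = -8907211)
1/(n + V) = 1/(594570 - 8907211) = 1/(-8312641) = -1/8312641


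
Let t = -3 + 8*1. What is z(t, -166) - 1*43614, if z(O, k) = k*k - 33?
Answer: -16091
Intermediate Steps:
t = 5 (t = -3 + 8 = 5)
z(O, k) = -33 + k² (z(O, k) = k² - 33 = -33 + k²)
z(t, -166) - 1*43614 = (-33 + (-166)²) - 1*43614 = (-33 + 27556) - 43614 = 27523 - 43614 = -16091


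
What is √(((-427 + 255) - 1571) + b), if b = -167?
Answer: I*√1910 ≈ 43.704*I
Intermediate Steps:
√(((-427 + 255) - 1571) + b) = √(((-427 + 255) - 1571) - 167) = √((-172 - 1571) - 167) = √(-1743 - 167) = √(-1910) = I*√1910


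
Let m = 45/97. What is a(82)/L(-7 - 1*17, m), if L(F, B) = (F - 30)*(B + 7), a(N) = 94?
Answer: -4559/19548 ≈ -0.23322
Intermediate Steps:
m = 45/97 (m = 45*(1/97) = 45/97 ≈ 0.46392)
L(F, B) = (-30 + F)*(7 + B)
a(82)/L(-7 - 1*17, m) = 94/(-210 - 30*45/97 + 7*(-7 - 1*17) + 45*(-7 - 1*17)/97) = 94/(-210 - 1350/97 + 7*(-7 - 17) + 45*(-7 - 17)/97) = 94/(-210 - 1350/97 + 7*(-24) + (45/97)*(-24)) = 94/(-210 - 1350/97 - 168 - 1080/97) = 94/(-39096/97) = 94*(-97/39096) = -4559/19548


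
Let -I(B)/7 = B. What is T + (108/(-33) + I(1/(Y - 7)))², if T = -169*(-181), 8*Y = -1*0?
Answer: 3701894/121 ≈ 30594.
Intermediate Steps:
Y = 0 (Y = (-1*0)/8 = (⅛)*0 = 0)
I(B) = -7*B
T = 30589 (T = -1*(-30589) = 30589)
T + (108/(-33) + I(1/(Y - 7)))² = 30589 + (108/(-33) - 7/(0 - 7))² = 30589 + (108*(-1/33) - 7/(-7))² = 30589 + (-36/11 - 7*(-⅐))² = 30589 + (-36/11 + 1)² = 30589 + (-25/11)² = 30589 + 625/121 = 3701894/121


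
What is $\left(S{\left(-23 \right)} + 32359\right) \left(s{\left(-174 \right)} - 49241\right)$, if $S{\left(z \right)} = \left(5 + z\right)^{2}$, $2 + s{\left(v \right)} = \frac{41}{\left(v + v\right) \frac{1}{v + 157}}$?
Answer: $- \frac{19312122109}{12} \approx -1.6093 \cdot 10^{9}$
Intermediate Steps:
$s{\left(v \right)} = -2 + \frac{41 \left(157 + v\right)}{2 v}$ ($s{\left(v \right)} = -2 + \frac{41}{\left(v + v\right) \frac{1}{v + 157}} = -2 + \frac{41}{2 v \frac{1}{157 + v}} = -2 + 41 \frac{157 + v}{2 v} = -2 + \frac{41 \left(157 + v\right)}{2 v}$)
$\left(S{\left(-23 \right)} + 32359\right) \left(s{\left(-174 \right)} - 49241\right) = \left(\left(5 - 23\right)^{2} + 32359\right) \left(\frac{6437 + 37 \left(-174\right)}{2 \left(-174\right)} - 49241\right) = \left(\left(-18\right)^{2} + 32359\right) \left(\frac{1}{2} \left(- \frac{1}{174}\right) \left(6437 - 6438\right) - 49241\right) = \left(324 + 32359\right) \left(\frac{1}{2} \left(- \frac{1}{174}\right) \left(-1\right) - 49241\right) = 32683 \left(\frac{1}{348} - 49241\right) = 32683 \left(- \frac{17135867}{348}\right) = - \frac{19312122109}{12}$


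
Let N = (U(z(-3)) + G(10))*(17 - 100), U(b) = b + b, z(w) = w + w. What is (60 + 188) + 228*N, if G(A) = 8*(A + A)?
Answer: -2800504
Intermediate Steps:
z(w) = 2*w
U(b) = 2*b
G(A) = 16*A (G(A) = 8*(2*A) = 16*A)
N = -12284 (N = (2*(2*(-3)) + 16*10)*(17 - 100) = (2*(-6) + 160)*(-83) = (-12 + 160)*(-83) = 148*(-83) = -12284)
(60 + 188) + 228*N = (60 + 188) + 228*(-12284) = 248 - 2800752 = -2800504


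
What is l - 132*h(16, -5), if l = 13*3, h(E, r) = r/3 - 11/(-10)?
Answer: 569/5 ≈ 113.80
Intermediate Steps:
h(E, r) = 11/10 + r/3 (h(E, r) = r*(⅓) - 11*(-⅒) = r/3 + 11/10 = 11/10 + r/3)
l = 39
l - 132*h(16, -5) = 39 - 132*(11/10 + (⅓)*(-5)) = 39 - 132*(11/10 - 5/3) = 39 - 132*(-17/30) = 39 + 374/5 = 569/5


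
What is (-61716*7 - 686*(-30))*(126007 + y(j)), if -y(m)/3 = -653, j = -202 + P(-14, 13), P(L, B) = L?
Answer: -52649307312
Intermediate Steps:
j = -216 (j = -202 - 14 = -216)
y(m) = 1959 (y(m) = -3*(-653) = 1959)
(-61716*7 - 686*(-30))*(126007 + y(j)) = (-61716*7 - 686*(-30))*(126007 + 1959) = (-432012 + 20580)*127966 = -411432*127966 = -52649307312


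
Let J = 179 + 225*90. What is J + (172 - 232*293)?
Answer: -47375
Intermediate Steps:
J = 20429 (J = 179 + 20250 = 20429)
J + (172 - 232*293) = 20429 + (172 - 232*293) = 20429 + (172 - 67976) = 20429 - 67804 = -47375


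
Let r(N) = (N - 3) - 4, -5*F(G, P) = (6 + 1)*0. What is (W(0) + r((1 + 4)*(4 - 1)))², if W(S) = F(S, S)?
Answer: 64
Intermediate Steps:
F(G, P) = 0 (F(G, P) = -(6 + 1)*0/5 = -7*0/5 = -⅕*0 = 0)
W(S) = 0
r(N) = -7 + N (r(N) = (-3 + N) - 4 = -7 + N)
(W(0) + r((1 + 4)*(4 - 1)))² = (0 + (-7 + (1 + 4)*(4 - 1)))² = (0 + (-7 + 5*3))² = (0 + (-7 + 15))² = (0 + 8)² = 8² = 64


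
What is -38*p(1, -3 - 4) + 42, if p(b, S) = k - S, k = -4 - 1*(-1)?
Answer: -110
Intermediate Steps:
k = -3 (k = -4 + 1 = -3)
p(b, S) = -3 - S
-38*p(1, -3 - 4) + 42 = -38*(-3 - (-3 - 4)) + 42 = -38*(-3 - 1*(-7)) + 42 = -38*(-3 + 7) + 42 = -38*4 + 42 = -152 + 42 = -110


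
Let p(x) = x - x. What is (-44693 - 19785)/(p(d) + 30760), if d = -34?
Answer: -32239/15380 ≈ -2.0962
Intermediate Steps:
p(x) = 0
(-44693 - 19785)/(p(d) + 30760) = (-44693 - 19785)/(0 + 30760) = -64478/30760 = -64478*1/30760 = -32239/15380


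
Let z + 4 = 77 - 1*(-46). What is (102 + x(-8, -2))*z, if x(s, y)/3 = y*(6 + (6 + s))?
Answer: 9282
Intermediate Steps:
z = 119 (z = -4 + (77 - 1*(-46)) = -4 + (77 + 46) = -4 + 123 = 119)
x(s, y) = 3*y*(12 + s) (x(s, y) = 3*(y*(6 + (6 + s))) = 3*(y*(12 + s)) = 3*y*(12 + s))
(102 + x(-8, -2))*z = (102 + 3*(-2)*(12 - 8))*119 = (102 + 3*(-2)*4)*119 = (102 - 24)*119 = 78*119 = 9282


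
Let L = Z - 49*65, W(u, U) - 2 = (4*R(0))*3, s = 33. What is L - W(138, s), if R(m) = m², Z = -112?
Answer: -3299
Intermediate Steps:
W(u, U) = 2 (W(u, U) = 2 + (4*0²)*3 = 2 + (4*0)*3 = 2 + 0*3 = 2 + 0 = 2)
L = -3297 (L = -112 - 49*65 = -112 - 3185 = -3297)
L - W(138, s) = -3297 - 1*2 = -3297 - 2 = -3299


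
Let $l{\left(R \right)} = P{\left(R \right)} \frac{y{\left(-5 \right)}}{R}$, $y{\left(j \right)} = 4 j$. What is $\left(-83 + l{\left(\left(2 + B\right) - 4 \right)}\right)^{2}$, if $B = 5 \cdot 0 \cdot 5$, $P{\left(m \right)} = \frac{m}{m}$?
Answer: $5329$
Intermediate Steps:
$P{\left(m \right)} = 1$
$B = 0$ ($B = 0 \cdot 5 = 0$)
$l{\left(R \right)} = - \frac{20}{R}$ ($l{\left(R \right)} = 1 \frac{4 \left(-5\right)}{R} = 1 \left(- \frac{20}{R}\right) = - \frac{20}{R}$)
$\left(-83 + l{\left(\left(2 + B\right) - 4 \right)}\right)^{2} = \left(-83 - \frac{20}{\left(2 + 0\right) - 4}\right)^{2} = \left(-83 - \frac{20}{2 - 4}\right)^{2} = \left(-83 - \frac{20}{-2}\right)^{2} = \left(-83 - -10\right)^{2} = \left(-83 + 10\right)^{2} = \left(-73\right)^{2} = 5329$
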